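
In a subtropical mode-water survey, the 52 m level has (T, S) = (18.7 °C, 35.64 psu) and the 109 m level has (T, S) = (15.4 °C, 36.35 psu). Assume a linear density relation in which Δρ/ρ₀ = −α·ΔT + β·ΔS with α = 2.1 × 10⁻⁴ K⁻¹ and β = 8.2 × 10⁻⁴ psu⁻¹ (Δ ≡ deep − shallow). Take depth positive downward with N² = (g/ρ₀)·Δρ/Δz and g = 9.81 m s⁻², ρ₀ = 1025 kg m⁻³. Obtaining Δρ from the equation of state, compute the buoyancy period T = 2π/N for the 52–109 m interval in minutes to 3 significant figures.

7.07 min

ΔT = -3.3 K, ΔS = +0.71 psu (deep − shallow).
Δρ/ρ₀ = −αΔT + βΔS = 6.93 × 10⁻⁴ + 5.822 × 10⁻⁴ = 1.2752 × 10⁻³, so Δρ ≈ 1.307 kg m⁻³.
N² = (g/ρ₀)·Δρ/Δz = g·(Δρ/ρ₀)/Δz = 9.81 × 1.2752 × 10⁻³ / 57 = 2.1947 × 10⁻⁴ s⁻².
N = √(2.1947 × 10⁻⁴) = 0.014815 rad s⁻¹ → T = 2π/N = 424.11 s = 7.0685 min ≈ 7.07 min.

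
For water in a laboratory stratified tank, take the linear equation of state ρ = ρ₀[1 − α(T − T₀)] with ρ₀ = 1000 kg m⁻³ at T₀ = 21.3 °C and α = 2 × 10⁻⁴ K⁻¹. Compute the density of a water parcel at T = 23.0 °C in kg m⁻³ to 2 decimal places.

999.66 kg m⁻³

T − T₀ = +1.7 K.
Bracket = 1 − α·(+1.7) = 1 + (-3.40 × 10⁻⁴) = 0.9996600.
ρ = 1000 × 0.9996600 = 999.66 kg m⁻³.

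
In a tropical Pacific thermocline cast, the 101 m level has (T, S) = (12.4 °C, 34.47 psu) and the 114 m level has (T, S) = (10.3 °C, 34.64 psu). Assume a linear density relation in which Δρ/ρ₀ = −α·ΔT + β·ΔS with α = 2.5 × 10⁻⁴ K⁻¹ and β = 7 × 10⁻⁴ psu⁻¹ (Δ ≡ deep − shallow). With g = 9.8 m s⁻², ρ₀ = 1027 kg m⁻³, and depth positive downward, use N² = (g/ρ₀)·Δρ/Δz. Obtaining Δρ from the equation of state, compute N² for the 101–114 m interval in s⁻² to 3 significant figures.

4.85 × 10⁻⁴ s⁻²

ΔT = -2.1 K, ΔS = +0.17 psu (deep − shallow).
Δρ/ρ₀ = −αΔT + βΔS = 5.25 × 10⁻⁴ + 1.19 × 10⁻⁴ = 6.44 × 10⁻⁴, so Δρ ≈ 0.6614 kg m⁻³.
N² = (g/ρ₀)·Δρ/Δz = g·(Δρ/ρ₀)/Δz = 9.8 × 6.44 × 10⁻⁴ / 13 = 4.8548 × 10⁻⁴ s⁻² ≈ 4.85 × 10⁻⁴ s⁻².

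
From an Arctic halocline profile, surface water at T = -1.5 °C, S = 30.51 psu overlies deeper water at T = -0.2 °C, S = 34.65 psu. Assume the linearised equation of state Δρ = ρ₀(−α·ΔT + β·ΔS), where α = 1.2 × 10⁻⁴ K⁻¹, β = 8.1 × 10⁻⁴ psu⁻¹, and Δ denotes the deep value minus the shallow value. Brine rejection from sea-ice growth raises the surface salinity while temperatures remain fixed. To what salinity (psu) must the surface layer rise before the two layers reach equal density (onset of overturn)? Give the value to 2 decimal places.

Neutral buoyancy requires −α(T_deep − T_surf) + β(S_deep − S_surf′) = 0.
S_surf′ = S_deep − (α/β)·ΔT = 34.65 − (1.2 × 10⁻⁴/8.1 × 10⁻⁴)·(+1.3) = 34.4574 psu.
Increase required: 34.4574 − 30.51 = 3.9474 psu.

34.46 psu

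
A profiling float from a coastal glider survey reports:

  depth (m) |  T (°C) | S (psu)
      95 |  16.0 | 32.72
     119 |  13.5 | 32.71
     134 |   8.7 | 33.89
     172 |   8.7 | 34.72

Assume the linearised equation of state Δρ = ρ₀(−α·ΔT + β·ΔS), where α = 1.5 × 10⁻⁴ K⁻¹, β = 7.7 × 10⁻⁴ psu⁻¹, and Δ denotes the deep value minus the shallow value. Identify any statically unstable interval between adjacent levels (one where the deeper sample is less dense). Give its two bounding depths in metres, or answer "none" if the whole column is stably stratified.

Evaluate Δρ/ρ₀ = −αΔT + βΔS across each adjacent pair:
  95–119 m: −αΔT+βΔS = −(1.5 × 10⁻⁴)(-2.5)+(7.7 × 10⁻⁴)(-0.01) = 3.7 × 10⁻⁴ → stable
  119–134 m: −αΔT+βΔS = −(1.5 × 10⁻⁴)(-4.8)+(7.7 × 10⁻⁴)(+1.18) = 1.6 × 10⁻³ → stable
  134–172 m: −αΔT+βΔS = −(1.5 × 10⁻⁴)(+0.0)+(7.7 × 10⁻⁴)(+0.83) = 6.4 × 10⁻⁴ → stable
Every interval has Δρ > 0: the column is stably stratified throughout.

none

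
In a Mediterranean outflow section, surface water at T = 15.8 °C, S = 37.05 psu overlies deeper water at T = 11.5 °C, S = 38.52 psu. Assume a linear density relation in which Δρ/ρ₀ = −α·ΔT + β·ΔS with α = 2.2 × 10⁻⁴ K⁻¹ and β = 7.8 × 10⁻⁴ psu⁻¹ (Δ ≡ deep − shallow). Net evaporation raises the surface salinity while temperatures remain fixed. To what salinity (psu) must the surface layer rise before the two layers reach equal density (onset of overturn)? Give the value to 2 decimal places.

39.73 psu

Neutral buoyancy requires −α(T_deep − T_surf) + β(S_deep − S_surf′) = 0.
S_surf′ = S_deep − (α/β)·ΔT = 38.52 − (2.2 × 10⁻⁴/7.8 × 10⁻⁴)·(-4.3) = 39.7328 psu.
Increase required: 39.7328 − 37.05 = 2.6828 psu.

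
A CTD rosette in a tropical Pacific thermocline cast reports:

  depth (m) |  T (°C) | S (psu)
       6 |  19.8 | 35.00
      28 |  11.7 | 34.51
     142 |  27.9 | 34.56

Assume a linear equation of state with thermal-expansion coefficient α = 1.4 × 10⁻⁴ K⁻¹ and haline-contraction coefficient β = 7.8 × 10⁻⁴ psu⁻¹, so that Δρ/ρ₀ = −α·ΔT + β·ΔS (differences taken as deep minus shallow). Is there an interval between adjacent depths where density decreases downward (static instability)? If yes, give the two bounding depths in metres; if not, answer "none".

Evaluate Δρ/ρ₀ = −αΔT + βΔS across each adjacent pair:
  6–28 m: −αΔT+βΔS = −(1.4 × 10⁻⁴)(-8.1)+(7.8 × 10⁻⁴)(-0.49) = 7.5 × 10⁻⁴ → stable
  28–142 m: −αΔT+βΔS = −(1.4 × 10⁻⁴)(+16.2)+(7.8 × 10⁻⁴)(+0.05) = -2.2 × 10⁻³ → UNSTABLE
The 28–142 m interval has Δρ < 0: lighter water underlies denser water.

28–142 m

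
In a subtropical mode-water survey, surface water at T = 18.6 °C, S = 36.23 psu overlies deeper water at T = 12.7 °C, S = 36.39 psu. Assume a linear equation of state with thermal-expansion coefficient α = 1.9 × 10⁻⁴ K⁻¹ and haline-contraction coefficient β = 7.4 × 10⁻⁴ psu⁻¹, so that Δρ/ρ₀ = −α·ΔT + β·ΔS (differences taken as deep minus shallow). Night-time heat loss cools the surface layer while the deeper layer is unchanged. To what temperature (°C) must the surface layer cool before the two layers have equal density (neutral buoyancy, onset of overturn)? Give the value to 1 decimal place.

12.1 °C

Neutral buoyancy requires Δρ = 0, i.e. −α(T_deep − T_surf′) + β(S_deep − S_surf) = 0.
T_surf′ = T_deep − (β/α)·ΔS = 12.7 − (7.4 × 10⁻⁴/1.9 × 10⁻⁴)·(+0.16) = 12.077 °C.
Cooling required: 18.6 − (12.077) = 6.523 °C.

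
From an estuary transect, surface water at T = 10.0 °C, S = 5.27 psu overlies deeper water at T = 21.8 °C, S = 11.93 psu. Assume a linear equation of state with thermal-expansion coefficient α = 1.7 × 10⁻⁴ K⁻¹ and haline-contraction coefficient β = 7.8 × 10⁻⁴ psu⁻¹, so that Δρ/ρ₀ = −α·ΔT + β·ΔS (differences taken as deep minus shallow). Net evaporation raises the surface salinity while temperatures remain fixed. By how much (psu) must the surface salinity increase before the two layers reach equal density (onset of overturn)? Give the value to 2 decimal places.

Neutral buoyancy requires −α(T_deep − T_surf) + β(S_deep − S_surf′) = 0.
S_surf′ = S_deep − (α/β)·ΔT = 11.93 − (1.7 × 10⁻⁴/7.8 × 10⁻⁴)·(+11.8) = 9.3582 psu.
Increase required: 9.3582 − 5.27 = 4.0882 psu.

4.09 psu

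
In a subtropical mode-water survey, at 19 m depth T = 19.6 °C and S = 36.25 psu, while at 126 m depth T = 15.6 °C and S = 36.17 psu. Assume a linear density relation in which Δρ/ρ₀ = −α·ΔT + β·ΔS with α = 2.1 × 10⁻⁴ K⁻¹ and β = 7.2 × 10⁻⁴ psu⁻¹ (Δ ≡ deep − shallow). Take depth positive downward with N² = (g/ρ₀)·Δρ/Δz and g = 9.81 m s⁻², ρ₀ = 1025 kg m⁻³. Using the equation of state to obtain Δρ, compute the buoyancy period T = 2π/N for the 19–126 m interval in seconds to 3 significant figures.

742 s

ΔT = -4.0 K, ΔS = -0.08 psu (deep − shallow).
Δρ/ρ₀ = −αΔT + βΔS = 8.40 × 10⁻⁴ − 5.76 × 10⁻⁵ = 7.824 × 10⁻⁴, so Δρ ≈ 0.8020 kg m⁻³.
N² = (g/ρ₀)·Δρ/Δz = g·(Δρ/ρ₀)/Δz = 9.81 × 7.824 × 10⁻⁴ / 107 = 7.1732 × 10⁻⁵ s⁻².
N = √(7.1732 × 10⁻⁵) = 8.4695 × 10⁻³ rad s⁻¹ → T = 2π/N = 741.86 s ≈ 742 s.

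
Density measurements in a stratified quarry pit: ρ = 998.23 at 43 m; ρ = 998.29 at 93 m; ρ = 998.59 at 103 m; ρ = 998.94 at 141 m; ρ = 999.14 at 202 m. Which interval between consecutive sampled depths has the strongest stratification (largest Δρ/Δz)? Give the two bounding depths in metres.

Compute the density gradient over each adjacent pair:
  43–93 m: Δρ/Δz = 0.06/50 = 1.2 × 10⁻³ kg m⁻⁴
  93–103 m: Δρ/Δz = 0.30/10 = 0.030 kg m⁻⁴
  103–141 m: Δρ/Δz = 0.35/38 = 9.2 × 10⁻³ kg m⁻⁴
  141–202 m: Δρ/Δz = 0.20/61 = 3.3 × 10⁻³ kg m⁻⁴
The largest gradient is in the 93–103 m interval — the pycnocline.

93–103 m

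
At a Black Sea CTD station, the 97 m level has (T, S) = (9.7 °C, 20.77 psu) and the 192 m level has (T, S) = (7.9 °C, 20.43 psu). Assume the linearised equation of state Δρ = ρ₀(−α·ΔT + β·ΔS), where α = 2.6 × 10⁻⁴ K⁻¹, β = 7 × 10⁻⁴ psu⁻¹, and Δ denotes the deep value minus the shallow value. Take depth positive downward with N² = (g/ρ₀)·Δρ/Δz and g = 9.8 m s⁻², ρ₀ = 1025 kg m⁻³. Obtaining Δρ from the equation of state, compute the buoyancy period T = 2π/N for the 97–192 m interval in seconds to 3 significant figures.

1.29 × 10³ s

ΔT = -1.8 K, ΔS = -0.34 psu (deep − shallow).
Δρ/ρ₀ = −αΔT + βΔS = 4.68 × 10⁻⁴ − 2.38 × 10⁻⁴ = 2.30 × 10⁻⁴, so Δρ ≈ 0.2357 kg m⁻³.
N² = (g/ρ₀)·Δρ/Δz = g·(Δρ/ρ₀)/Δz = 9.8 × 2.30 × 10⁻⁴ / 95 = 2.3726 × 10⁻⁵ s⁻².
N = √(2.3726 × 10⁻⁵) = 4.8709 × 10⁻³ rad s⁻¹ → T = 2π/N = 1.2899 × 10³ s ≈ 1.29 × 10³ s.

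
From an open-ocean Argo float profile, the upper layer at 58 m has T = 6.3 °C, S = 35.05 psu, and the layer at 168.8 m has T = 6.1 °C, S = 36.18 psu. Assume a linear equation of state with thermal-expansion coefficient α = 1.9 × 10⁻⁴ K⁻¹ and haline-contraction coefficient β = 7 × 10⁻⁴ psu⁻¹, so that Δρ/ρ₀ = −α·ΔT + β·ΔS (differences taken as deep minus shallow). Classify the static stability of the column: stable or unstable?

ΔT = 6.1 − 6.3 = -0.2 K and ΔS = 36.18 − 35.05 = +1.13 psu (deep − shallow).
−αΔT = 3.80 × 10⁻⁵; βΔS = 7.91 × 10⁻⁴; sum Δρ/ρ₀ = 8.29 × 10⁻⁴.
Δρ/ρ₀ > 0, so Δρ > 0: deeper water is denser → statically stable.

stable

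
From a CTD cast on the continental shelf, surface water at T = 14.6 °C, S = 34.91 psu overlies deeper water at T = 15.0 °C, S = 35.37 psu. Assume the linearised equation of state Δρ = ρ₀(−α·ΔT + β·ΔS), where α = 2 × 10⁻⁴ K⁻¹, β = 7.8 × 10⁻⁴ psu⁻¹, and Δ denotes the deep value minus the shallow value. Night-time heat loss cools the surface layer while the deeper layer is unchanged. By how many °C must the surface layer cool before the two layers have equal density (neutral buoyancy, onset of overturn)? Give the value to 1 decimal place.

Neutral buoyancy requires Δρ = 0, i.e. −α(T_deep − T_surf′) + β(S_deep − S_surf) = 0.
T_surf′ = T_deep − (β/α)·ΔS = 15.0 − (7.8 × 10⁻⁴/2 × 10⁻⁴)·(+0.46) = 13.206 °C.
Cooling required: 14.6 − (13.206) = 1.394 °C.

1.4 °C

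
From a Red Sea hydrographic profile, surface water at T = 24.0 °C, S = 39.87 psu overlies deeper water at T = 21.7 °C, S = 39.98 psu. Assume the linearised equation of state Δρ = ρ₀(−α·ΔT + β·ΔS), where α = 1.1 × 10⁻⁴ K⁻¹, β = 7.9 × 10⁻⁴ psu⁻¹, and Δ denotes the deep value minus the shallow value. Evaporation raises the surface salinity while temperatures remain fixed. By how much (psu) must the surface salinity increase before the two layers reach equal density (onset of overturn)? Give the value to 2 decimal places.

Neutral buoyancy requires −α(T_deep − T_surf) + β(S_deep − S_surf′) = 0.
S_surf′ = S_deep − (α/β)·ΔT = 39.98 − (1.1 × 10⁻⁴/7.9 × 10⁻⁴)·(-2.3) = 40.3003 psu.
Increase required: 40.3003 − 39.87 = 0.4303 psu.

0.43 psu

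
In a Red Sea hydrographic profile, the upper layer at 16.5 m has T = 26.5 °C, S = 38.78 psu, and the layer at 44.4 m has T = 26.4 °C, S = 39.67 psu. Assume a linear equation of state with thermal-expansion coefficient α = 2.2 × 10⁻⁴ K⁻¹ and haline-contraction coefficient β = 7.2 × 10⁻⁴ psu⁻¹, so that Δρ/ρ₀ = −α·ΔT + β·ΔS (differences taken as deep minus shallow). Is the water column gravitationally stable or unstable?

ΔT = 26.4 − 26.5 = -0.1 K and ΔS = 39.67 − 38.78 = +0.89 psu (deep − shallow).
−αΔT = 2.20 × 10⁻⁵; βΔS = 6.408 × 10⁻⁴; sum Δρ/ρ₀ = 6.628 × 10⁻⁴.
Δρ/ρ₀ > 0, so Δρ > 0: deeper water is denser → statically stable.

stable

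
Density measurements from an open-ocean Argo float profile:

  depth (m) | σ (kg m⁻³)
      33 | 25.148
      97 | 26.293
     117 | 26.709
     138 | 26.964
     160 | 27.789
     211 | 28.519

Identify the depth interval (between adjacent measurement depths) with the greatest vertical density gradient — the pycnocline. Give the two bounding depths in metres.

Compute the density gradient over each adjacent pair:
  33–97 m: Δρ/Δz = 1.145/64 = 0.018 kg m⁻⁴
  97–117 m: Δρ/Δz = 0.416/20 = 0.021 kg m⁻⁴
  117–138 m: Δρ/Δz = 0.255/21 = 0.012 kg m⁻⁴
  138–160 m: Δρ/Δz = 0.825/22 = 0.037 kg m⁻⁴
  160–211 m: Δρ/Δz = 0.730/51 = 0.014 kg m⁻⁴
The largest gradient is in the 138–160 m interval — the pycnocline.

138–160 m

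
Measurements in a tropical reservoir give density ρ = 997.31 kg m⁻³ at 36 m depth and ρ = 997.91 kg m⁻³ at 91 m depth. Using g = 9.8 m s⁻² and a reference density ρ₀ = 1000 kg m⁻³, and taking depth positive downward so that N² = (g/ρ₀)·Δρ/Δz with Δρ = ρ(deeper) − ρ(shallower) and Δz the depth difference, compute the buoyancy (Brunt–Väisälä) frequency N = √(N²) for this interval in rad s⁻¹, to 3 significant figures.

0.0103 rad s⁻¹

Δρ = 997.91 − 997.31 = 0.60 kg m⁻³ over Δz = 91 − 36 = 55 m.
N² = (9.8/1000) × (0.60/55) = 1.0691 × 10⁻⁴ s⁻².
N = √(1.0691 × 10⁻⁴) = 0.010340 rad s⁻¹ ≈ 0.0103 rad s⁻¹.
A positive N² confirms static stability across the interval.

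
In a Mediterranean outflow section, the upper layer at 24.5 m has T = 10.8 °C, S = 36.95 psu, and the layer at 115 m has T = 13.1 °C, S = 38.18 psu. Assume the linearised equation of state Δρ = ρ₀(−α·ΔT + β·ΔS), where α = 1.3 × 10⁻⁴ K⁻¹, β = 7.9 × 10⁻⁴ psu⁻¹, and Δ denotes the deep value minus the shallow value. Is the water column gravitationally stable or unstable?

stable

ΔT = 13.1 − 10.8 = +2.3 K and ΔS = 38.18 − 36.95 = +1.23 psu (deep − shallow).
−αΔT = -2.99 × 10⁻⁴; βΔS = 9.717 × 10⁻⁴; sum Δρ/ρ₀ = 6.727 × 10⁻⁴.
Δρ/ρ₀ > 0, so Δρ > 0: deeper water is denser → statically stable.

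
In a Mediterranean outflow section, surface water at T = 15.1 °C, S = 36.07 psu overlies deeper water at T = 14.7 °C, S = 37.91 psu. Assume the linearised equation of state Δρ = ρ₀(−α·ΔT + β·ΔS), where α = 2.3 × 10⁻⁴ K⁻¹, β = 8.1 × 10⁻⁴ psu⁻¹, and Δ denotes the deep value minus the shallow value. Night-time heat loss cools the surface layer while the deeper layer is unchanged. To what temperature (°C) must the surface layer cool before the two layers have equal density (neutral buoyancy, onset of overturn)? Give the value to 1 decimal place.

Neutral buoyancy requires Δρ = 0, i.e. −α(T_deep − T_surf′) + β(S_deep − S_surf) = 0.
T_surf′ = T_deep − (β/α)·ΔS = 14.7 − (8.1 × 10⁻⁴/2.3 × 10⁻⁴)·(+1.84) = 8.220 °C.
Cooling required: 15.1 − (8.220) = 6.880 °C.

8.2 °C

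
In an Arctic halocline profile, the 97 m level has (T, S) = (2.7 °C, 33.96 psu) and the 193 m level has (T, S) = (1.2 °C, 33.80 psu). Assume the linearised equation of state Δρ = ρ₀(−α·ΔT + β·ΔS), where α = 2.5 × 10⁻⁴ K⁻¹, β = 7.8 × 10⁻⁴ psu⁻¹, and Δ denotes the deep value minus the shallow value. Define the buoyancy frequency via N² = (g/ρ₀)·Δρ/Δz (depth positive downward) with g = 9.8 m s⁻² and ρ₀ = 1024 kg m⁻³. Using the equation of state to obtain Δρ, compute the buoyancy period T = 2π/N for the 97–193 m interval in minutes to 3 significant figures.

ΔT = -1.5 K, ΔS = -0.16 psu (deep − shallow).
Δρ/ρ₀ = −αΔT + βΔS = 3.75 × 10⁻⁴ − 1.248 × 10⁻⁴ = 2.502 × 10⁻⁴, so Δρ ≈ 0.2562 kg m⁻³.
N² = (g/ρ₀)·Δρ/Δz = g·(Δρ/ρ₀)/Δz = 9.8 × 2.502 × 10⁻⁴ / 96 = 2.5541 × 10⁻⁵ s⁻².
N = √(2.5541 × 10⁻⁵) = 5.0538 × 10⁻³ rad s⁻¹ → T = 2π/N = 1.2433 × 10³ s = 20.722 min ≈ 20.7 min.

20.7 min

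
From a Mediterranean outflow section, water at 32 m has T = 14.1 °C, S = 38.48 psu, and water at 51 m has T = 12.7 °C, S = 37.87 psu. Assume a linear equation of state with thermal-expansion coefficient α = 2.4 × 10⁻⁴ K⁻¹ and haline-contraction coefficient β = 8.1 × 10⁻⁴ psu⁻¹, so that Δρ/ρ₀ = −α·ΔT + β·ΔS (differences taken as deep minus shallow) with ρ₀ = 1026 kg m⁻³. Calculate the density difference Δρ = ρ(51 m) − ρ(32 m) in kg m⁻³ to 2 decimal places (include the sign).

-0.16 kg m⁻³

ΔT = -1.4 K, ΔS = -0.61 psu (deep − shallow).
Δρ/ρ₀ = −(2.4 × 10⁻⁴)(-1.4) + (8.1 × 10⁻⁴)(-0.61) = -1.581 × 10⁻⁴.
Δρ = 1026 × (-1.581 × 10⁻⁴) = -0.16 kg m⁻³.
Negative Δρ: lighter below, statically unstable.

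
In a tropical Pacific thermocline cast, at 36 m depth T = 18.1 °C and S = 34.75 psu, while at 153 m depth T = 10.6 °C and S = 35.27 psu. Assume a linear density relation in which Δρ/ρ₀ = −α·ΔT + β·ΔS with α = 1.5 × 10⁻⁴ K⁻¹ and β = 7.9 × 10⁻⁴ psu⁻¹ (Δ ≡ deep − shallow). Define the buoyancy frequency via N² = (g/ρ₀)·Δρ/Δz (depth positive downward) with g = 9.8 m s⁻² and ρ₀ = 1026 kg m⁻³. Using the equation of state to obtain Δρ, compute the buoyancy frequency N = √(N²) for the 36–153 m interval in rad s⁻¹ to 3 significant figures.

0.0113 rad s⁻¹

ΔT = -7.5 K, ΔS = +0.52 psu (deep − shallow).
Δρ/ρ₀ = −αΔT + βΔS = 1.125 × 10⁻³ + 4.108 × 10⁻⁴ = 1.5358 × 10⁻³, so Δρ ≈ 1.576 kg m⁻³.
N² = (g/ρ₀)·Δρ/Δz = g·(Δρ/ρ₀)/Δz = 9.8 × 1.5358 × 10⁻³ / 117 = 1.2864 × 10⁻⁴ s⁻².
N = √(1.2864 × 10⁻⁴) = 0.011342 rad s⁻¹ ≈ 0.0113 rad s⁻¹.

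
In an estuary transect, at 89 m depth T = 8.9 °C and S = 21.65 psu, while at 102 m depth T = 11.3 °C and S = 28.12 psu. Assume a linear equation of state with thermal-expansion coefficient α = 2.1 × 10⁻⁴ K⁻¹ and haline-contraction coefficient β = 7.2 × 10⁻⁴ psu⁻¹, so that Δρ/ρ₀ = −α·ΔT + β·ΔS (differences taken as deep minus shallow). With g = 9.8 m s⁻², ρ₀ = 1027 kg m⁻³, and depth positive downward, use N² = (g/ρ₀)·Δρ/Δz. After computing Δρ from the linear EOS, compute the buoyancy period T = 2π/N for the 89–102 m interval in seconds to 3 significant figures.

ΔT = +2.4 K, ΔS = +6.47 psu (deep − shallow).
Δρ/ρ₀ = −αΔT + βΔS = -5.04 × 10⁻⁴ + 4.6584 × 10⁻³ = 4.1544 × 10⁻³, so Δρ ≈ 4.267 kg m⁻³.
N² = (g/ρ₀)·Δρ/Δz = g·(Δρ/ρ₀)/Δz = 9.8 × 4.1544 × 10⁻³ / 13 = 3.1318 × 10⁻³ s⁻².
N = √(3.1318 × 10⁻³) = 0.055962 rad s⁻¹ → T = 2π/N = 112.28 s ≈ 112 s.

112 s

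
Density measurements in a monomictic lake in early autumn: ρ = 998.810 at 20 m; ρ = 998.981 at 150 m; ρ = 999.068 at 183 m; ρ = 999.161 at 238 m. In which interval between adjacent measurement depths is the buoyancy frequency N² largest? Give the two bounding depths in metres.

Compute the density gradient over each adjacent pair:
  20–150 m: Δρ/Δz = 0.171/130 = 1.3 × 10⁻³ kg m⁻⁴
  150–183 m: Δρ/Δz = 0.087/33 = 2.6 × 10⁻³ kg m⁻⁴
  183–238 m: Δρ/Δz = 0.093/55 = 1.7 × 10⁻³ kg m⁻⁴
The largest gradient is in the 150–183 m interval — the pycnocline.

150–183 m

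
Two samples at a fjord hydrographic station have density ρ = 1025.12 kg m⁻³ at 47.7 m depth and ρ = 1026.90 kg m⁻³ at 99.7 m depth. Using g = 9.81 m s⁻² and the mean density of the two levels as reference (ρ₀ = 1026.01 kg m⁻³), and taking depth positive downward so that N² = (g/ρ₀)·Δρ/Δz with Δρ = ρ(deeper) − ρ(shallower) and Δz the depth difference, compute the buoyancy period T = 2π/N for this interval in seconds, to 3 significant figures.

347 s

Δρ = 1026.90 − 1025.12 = 1.78 kg m⁻³ over Δz = 99.7 − 47.7 = 52 m.
N² = (9.81/1026.01) × (1.78/52) = 3.2729 × 10⁻⁴ s⁻².
N = √(3.2729 × 10⁻⁴) = 0.018091 rad s⁻¹, so T = 2π/N = 347.31 s ≈ 347 s.
Since Δρ > 0 the layer is stably stratified.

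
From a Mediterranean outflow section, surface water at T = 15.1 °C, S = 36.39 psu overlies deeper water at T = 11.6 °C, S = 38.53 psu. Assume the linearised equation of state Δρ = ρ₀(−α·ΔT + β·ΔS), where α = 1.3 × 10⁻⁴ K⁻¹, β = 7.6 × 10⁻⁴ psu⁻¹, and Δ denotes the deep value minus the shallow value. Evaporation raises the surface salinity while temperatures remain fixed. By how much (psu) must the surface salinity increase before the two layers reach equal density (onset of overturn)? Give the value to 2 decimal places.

2.74 psu

Neutral buoyancy requires −α(T_deep − T_surf) + β(S_deep − S_surf′) = 0.
S_surf′ = S_deep − (α/β)·ΔT = 38.53 − (1.3 × 10⁻⁴/7.6 × 10⁻⁴)·(-3.5) = 39.1287 psu.
Increase required: 39.1287 − 36.39 = 2.7387 psu.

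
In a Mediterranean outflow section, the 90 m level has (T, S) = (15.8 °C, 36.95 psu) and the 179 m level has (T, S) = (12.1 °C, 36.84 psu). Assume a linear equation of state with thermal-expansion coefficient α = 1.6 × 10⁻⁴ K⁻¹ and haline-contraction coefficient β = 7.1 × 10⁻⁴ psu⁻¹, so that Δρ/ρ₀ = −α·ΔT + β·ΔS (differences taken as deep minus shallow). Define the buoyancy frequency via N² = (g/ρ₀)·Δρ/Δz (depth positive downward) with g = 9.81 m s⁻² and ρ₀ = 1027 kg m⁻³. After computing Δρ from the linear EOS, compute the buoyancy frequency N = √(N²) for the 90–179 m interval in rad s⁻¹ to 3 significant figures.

7.53 × 10⁻³ rad s⁻¹

ΔT = -3.7 K, ΔS = -0.11 psu (deep − shallow).
Δρ/ρ₀ = −αΔT + βΔS = 5.92 × 10⁻⁴ − 7.81 × 10⁻⁵ = 5.139 × 10⁻⁴, so Δρ ≈ 0.5278 kg m⁻³.
N² = (g/ρ₀)·Δρ/Δz = g·(Δρ/ρ₀)/Δz = 9.81 × 5.139 × 10⁻⁴ / 89 = 5.6644 × 10⁻⁵ s⁻².
N = √(5.6644 × 10⁻⁵) = 7.5262 × 10⁻³ rad s⁻¹ ≈ 7.53 × 10⁻³ rad s⁻¹.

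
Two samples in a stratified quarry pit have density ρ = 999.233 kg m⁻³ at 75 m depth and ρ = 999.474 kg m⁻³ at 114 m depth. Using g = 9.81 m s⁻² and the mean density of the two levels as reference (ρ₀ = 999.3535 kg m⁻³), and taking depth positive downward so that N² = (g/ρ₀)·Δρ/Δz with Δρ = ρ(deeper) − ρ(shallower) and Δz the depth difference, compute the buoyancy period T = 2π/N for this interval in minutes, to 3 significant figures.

Δρ = 999.474 − 999.233 = 0.241 kg m⁻³ over Δz = 114 − 75 = 39 m.
N² = (9.81/999.3535) × (0.241/39) = 6.0660 × 10⁻⁵ s⁻².
N = √(6.0660 × 10⁻⁵) = 7.7885 × 10⁻³ rad s⁻¹, so T = 2π/N = 806.73 s = 13.446 min ≈ 13.4 min.

13.4 min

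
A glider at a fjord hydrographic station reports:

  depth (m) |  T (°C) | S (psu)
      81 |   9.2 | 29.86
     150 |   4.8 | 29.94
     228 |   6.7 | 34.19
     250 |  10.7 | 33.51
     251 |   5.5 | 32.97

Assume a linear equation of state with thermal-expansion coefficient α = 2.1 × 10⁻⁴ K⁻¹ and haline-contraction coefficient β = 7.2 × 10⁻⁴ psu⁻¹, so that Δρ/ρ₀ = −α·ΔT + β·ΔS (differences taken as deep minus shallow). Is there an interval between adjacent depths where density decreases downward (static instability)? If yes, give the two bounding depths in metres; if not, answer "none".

228–250 m

Evaluate Δρ/ρ₀ = −αΔT + βΔS across each adjacent pair:
  81–150 m: −αΔT+βΔS = −(2.1 × 10⁻⁴)(-4.4)+(7.2 × 10⁻⁴)(+0.08) = 9.8 × 10⁻⁴ → stable
  150–228 m: −αΔT+βΔS = −(2.1 × 10⁻⁴)(+1.9)+(7.2 × 10⁻⁴)(+4.25) = 2.7 × 10⁻³ → stable
  228–250 m: −αΔT+βΔS = −(2.1 × 10⁻⁴)(+4.0)+(7.2 × 10⁻⁴)(-0.68) = -1.3 × 10⁻³ → UNSTABLE
  250–251 m: −αΔT+βΔS = −(2.1 × 10⁻⁴)(-5.2)+(7.2 × 10⁻⁴)(-0.54) = 7.0 × 10⁻⁴ → stable
The 228–250 m interval has Δρ < 0: lighter water underlies denser water.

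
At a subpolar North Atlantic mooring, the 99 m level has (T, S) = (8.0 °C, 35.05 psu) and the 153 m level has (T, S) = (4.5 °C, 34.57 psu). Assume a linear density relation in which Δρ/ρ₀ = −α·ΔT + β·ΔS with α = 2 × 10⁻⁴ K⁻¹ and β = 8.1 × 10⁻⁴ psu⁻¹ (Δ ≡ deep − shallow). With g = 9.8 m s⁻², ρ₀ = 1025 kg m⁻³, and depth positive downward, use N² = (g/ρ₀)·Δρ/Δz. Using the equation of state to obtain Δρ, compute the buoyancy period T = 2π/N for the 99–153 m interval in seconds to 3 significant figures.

836 s

ΔT = -3.5 K, ΔS = -0.48 psu (deep − shallow).
Δρ/ρ₀ = −αΔT + βΔS = 7.00 × 10⁻⁴ − 3.888 × 10⁻⁴ = 3.112 × 10⁻⁴, so Δρ ≈ 0.3190 kg m⁻³.
N² = (g/ρ₀)·Δρ/Δz = g·(Δρ/ρ₀)/Δz = 9.8 × 3.112 × 10⁻⁴ / 54 = 5.6477 × 10⁻⁵ s⁻².
N = √(5.6477 × 10⁻⁵) = 7.5151 × 10⁻³ rad s⁻¹ → T = 2π/N = 836.07 s ≈ 836 s.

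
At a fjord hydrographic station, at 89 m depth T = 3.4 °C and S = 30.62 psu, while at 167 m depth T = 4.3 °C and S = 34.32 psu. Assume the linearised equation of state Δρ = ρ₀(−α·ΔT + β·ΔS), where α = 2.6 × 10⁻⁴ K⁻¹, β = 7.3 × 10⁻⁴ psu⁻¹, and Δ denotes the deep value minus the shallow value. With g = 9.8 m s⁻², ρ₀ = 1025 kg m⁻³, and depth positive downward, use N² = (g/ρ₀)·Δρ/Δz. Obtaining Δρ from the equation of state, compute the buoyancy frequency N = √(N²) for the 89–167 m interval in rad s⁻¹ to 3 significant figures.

ΔT = +0.9 K, ΔS = +3.70 psu (deep − shallow).
Δρ/ρ₀ = −αΔT + βΔS = -2.34 × 10⁻⁴ + 2.701 × 10⁻³ = 2.467 × 10⁻³, so Δρ ≈ 2.529 kg m⁻³.
N² = (g/ρ₀)·Δρ/Δz = g·(Δρ/ρ₀)/Δz = 9.8 × 2.467 × 10⁻³ / 78 = 3.0996 × 10⁻⁴ s⁻².
N = √(3.0996 × 10⁻⁴) = 0.017606 rad s⁻¹ ≈ 0.0176 rad s⁻¹.

0.0176 rad s⁻¹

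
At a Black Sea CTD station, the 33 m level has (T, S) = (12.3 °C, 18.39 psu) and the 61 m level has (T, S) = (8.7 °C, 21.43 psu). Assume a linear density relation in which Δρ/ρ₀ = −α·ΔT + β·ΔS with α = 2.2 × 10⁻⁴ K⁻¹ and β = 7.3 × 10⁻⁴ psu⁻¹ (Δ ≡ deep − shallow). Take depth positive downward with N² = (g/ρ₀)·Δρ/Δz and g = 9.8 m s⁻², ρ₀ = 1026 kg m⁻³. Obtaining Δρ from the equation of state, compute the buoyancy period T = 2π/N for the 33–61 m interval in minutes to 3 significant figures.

ΔT = -3.6 K, ΔS = +3.04 psu (deep − shallow).
Δρ/ρ₀ = −αΔT + βΔS = 7.92 × 10⁻⁴ + 2.2192 × 10⁻³ = 3.0112 × 10⁻³, so Δρ ≈ 3.089 kg m⁻³.
N² = (g/ρ₀)·Δρ/Δz = g·(Δρ/ρ₀)/Δz = 9.8 × 3.0112 × 10⁻³ / 28 = 1.0539 × 10⁻³ s⁻².
N = √(1.0539 × 10⁻³) = 0.032464 rad s⁻¹ → T = 2π/N = 193.54 s = 3.2257 min ≈ 3.23 min.

3.23 min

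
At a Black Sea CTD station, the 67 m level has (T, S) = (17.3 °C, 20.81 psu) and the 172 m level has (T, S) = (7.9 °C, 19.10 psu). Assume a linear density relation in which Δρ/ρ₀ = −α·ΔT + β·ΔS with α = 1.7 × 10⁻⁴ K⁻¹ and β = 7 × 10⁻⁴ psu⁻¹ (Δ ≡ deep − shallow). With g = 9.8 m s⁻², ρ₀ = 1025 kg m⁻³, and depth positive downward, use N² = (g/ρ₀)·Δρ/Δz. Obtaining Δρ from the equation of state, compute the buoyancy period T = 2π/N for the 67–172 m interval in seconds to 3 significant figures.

1.03 × 10³ s

ΔT = -9.4 K, ΔS = -1.71 psu (deep − shallow).
Δρ/ρ₀ = −αΔT + βΔS = 1.598 × 10⁻³ − 1.197 × 10⁻³ = 4.01 × 10⁻⁴, so Δρ ≈ 0.4110 kg m⁻³.
N² = (g/ρ₀)·Δρ/Δz = g·(Δρ/ρ₀)/Δz = 9.8 × 4.01 × 10⁻⁴ / 105 = 3.7427 × 10⁻⁵ s⁻².
N = √(3.7427 × 10⁻⁵) = 6.1178 × 10⁻³ rad s⁻¹ → T = 2π/N = 1.0270 × 10³ s ≈ 1.03 × 10³ s.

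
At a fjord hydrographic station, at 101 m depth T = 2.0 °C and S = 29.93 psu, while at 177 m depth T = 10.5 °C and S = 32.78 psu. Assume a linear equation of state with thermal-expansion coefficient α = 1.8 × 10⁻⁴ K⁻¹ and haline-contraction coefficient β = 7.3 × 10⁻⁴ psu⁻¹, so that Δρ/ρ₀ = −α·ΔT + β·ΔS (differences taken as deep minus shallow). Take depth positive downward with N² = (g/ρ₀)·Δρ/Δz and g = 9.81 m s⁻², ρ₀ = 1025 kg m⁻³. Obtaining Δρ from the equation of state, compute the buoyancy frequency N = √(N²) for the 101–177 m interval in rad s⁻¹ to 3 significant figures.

8.43 × 10⁻³ rad s⁻¹

ΔT = +8.5 K, ΔS = +2.85 psu (deep − shallow).
Δρ/ρ₀ = −αΔT + βΔS = -1.53 × 10⁻³ + 2.0805 × 10⁻³ = 5.505 × 10⁻⁴, so Δρ ≈ 0.5643 kg m⁻³.
N² = (g/ρ₀)·Δρ/Δz = g·(Δρ/ρ₀)/Δz = 9.81 × 5.505 × 10⁻⁴ / 76 = 7.1058 × 10⁻⁵ s⁻².
N = √(7.1058 × 10⁻⁵) = 8.4296 × 10⁻³ rad s⁻¹ ≈ 8.43 × 10⁻³ rad s⁻¹.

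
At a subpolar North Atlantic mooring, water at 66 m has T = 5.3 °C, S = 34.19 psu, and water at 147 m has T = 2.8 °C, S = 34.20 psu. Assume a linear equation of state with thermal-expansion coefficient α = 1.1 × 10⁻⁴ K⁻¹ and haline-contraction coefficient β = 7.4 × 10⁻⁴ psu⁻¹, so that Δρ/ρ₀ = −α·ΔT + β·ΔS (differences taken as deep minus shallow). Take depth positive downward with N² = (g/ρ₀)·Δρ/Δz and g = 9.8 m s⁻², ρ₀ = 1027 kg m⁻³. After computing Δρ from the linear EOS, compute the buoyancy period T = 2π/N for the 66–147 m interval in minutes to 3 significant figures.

17.9 min

ΔT = -2.5 K, ΔS = +0.01 psu (deep − shallow).
Δρ/ρ₀ = −αΔT + βΔS = 2.75 × 10⁻⁴ + 7.40 × 10⁻⁶ = 2.824 × 10⁻⁴, so Δρ ≈ 0.2900 kg m⁻³.
N² = (g/ρ₀)·Δρ/Δz = g·(Δρ/ρ₀)/Δz = 9.8 × 2.824 × 10⁻⁴ / 81 = 3.4167 × 10⁻⁵ s⁻².
N = √(3.4167 × 10⁻⁵) = 5.8453 × 10⁻³ rad s⁻¹ → T = 2π/N = 1.0749 × 10³ s = 17.915 min ≈ 17.9 min.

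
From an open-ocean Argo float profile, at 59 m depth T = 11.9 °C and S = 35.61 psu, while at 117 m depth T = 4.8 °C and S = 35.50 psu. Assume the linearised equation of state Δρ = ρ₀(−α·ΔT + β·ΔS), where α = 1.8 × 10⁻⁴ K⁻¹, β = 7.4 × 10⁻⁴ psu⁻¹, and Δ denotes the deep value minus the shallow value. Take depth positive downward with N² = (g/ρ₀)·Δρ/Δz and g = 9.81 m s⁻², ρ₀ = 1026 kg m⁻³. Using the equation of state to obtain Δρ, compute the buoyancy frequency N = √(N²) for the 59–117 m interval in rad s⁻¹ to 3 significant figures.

0.0142 rad s⁻¹

ΔT = -7.1 K, ΔS = -0.11 psu (deep − shallow).
Δρ/ρ₀ = −αΔT + βΔS = 1.278 × 10⁻³ − 8.14 × 10⁻⁵ = 1.1966 × 10⁻³, so Δρ ≈ 1.228 kg m⁻³.
N² = (g/ρ₀)·Δρ/Δz = g·(Δρ/ρ₀)/Δz = 9.81 × 1.1966 × 10⁻³ / 58 = 2.0239 × 10⁻⁴ s⁻².
N = √(2.0239 × 10⁻⁴) = 0.014226 rad s⁻¹ ≈ 0.0142 rad s⁻¹.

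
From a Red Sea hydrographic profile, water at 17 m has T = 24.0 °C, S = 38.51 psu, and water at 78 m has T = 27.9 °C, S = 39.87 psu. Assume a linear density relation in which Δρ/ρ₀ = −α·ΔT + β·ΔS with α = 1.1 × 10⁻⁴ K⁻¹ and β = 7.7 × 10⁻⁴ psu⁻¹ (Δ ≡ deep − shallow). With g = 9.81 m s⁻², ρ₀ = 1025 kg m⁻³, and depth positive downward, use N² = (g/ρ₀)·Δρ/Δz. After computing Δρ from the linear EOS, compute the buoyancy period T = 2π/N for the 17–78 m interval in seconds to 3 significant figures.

ΔT = +3.9 K, ΔS = +1.36 psu (deep − shallow).
Δρ/ρ₀ = −αΔT + βΔS = -4.29 × 10⁻⁴ + 1.0472 × 10⁻³ = 6.182 × 10⁻⁴, so Δρ ≈ 0.6337 kg m⁻³.
N² = (g/ρ₀)·Δρ/Δz = g·(Δρ/ρ₀)/Δz = 9.81 × 6.182 × 10⁻⁴ / 61 = 9.9419 × 10⁻⁵ s⁻².
N = √(9.9419 × 10⁻⁵) = 9.9709 × 10⁻³ rad s⁻¹ → T = 2π/N = 630.15 s ≈ 630 s.

630 s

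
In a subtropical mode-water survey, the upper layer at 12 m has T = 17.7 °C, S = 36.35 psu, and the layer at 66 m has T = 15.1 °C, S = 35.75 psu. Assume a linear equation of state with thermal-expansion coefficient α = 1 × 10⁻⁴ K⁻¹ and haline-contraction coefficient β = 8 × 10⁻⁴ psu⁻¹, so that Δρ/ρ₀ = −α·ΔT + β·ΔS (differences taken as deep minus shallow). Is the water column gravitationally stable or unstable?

ΔT = 15.1 − 17.7 = -2.6 K and ΔS = 35.75 − 36.35 = -0.60 psu (deep − shallow).
−αΔT = 2.60 × 10⁻⁴; βΔS = -4.80 × 10⁻⁴; sum Δρ/ρ₀ = -2.20 × 10⁻⁴.
Δρ/ρ₀ < 0, so Δρ < 0: deeper water is lighter → statically unstable; the column would overturn.

unstable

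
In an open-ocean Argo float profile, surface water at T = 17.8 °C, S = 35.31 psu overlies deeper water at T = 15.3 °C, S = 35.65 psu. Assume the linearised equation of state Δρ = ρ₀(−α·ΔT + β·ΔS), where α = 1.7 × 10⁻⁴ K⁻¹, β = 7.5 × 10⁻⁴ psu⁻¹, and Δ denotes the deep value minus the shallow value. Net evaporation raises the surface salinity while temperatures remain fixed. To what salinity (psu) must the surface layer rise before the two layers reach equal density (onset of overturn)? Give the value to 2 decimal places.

36.22 psu

Neutral buoyancy requires −α(T_deep − T_surf) + β(S_deep − S_surf′) = 0.
S_surf′ = S_deep − (α/β)·ΔT = 35.65 − (1.7 × 10⁻⁴/7.5 × 10⁻⁴)·(-2.5) = 36.2167 psu.
Increase required: 36.2167 − 35.31 = 0.9067 psu.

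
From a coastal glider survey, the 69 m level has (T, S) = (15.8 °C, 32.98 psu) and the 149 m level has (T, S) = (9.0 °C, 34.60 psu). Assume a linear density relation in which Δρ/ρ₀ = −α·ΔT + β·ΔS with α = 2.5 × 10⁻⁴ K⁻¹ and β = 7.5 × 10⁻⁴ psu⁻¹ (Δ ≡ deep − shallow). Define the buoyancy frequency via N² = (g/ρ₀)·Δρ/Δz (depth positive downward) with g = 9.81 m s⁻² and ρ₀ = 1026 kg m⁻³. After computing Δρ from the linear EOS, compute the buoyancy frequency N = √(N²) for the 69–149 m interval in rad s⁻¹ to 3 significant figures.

ΔT = -6.8 K, ΔS = +1.62 psu (deep − shallow).
Δρ/ρ₀ = −αΔT + βΔS = 1.70 × 10⁻³ + 1.215 × 10⁻³ = 2.915 × 10⁻³, so Δρ ≈ 2.991 kg m⁻³.
N² = (g/ρ₀)·Δρ/Δz = g·(Δρ/ρ₀)/Δz = 9.81 × 2.915 × 10⁻³ / 80 = 3.5745 × 10⁻⁴ s⁻².
N = √(3.5745 × 10⁻⁴) = 0.018906 rad s⁻¹ ≈ 0.0189 rad s⁻¹.

0.0189 rad s⁻¹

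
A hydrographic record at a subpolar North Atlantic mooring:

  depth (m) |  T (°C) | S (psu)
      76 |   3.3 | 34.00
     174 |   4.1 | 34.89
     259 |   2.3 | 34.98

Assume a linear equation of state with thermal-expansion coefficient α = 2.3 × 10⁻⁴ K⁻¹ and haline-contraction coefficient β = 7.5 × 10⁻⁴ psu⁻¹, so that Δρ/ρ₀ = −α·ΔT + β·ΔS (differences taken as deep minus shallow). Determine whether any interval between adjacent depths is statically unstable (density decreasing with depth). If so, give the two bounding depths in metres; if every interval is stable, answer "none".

Evaluate Δρ/ρ₀ = −αΔT + βΔS across each adjacent pair:
  76–174 m: −αΔT+βΔS = −(2.3 × 10⁻⁴)(+0.8)+(7.5 × 10⁻⁴)(+0.89) = 4.8 × 10⁻⁴ → stable
  174–259 m: −αΔT+βΔS = −(2.3 × 10⁻⁴)(-1.8)+(7.5 × 10⁻⁴)(+0.09) = 4.8 × 10⁻⁴ → stable
Every interval has Δρ > 0: the column is stably stratified throughout.

none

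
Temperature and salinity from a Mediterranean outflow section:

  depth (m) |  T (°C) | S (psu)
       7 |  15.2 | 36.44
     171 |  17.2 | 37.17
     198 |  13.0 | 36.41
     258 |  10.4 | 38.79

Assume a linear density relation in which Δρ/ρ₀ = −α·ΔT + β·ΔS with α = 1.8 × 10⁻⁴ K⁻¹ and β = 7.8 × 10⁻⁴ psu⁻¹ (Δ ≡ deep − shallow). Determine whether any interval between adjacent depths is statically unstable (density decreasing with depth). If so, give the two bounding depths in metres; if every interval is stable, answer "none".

none

Evaluate Δρ/ρ₀ = −αΔT + βΔS across each adjacent pair:
  7–171 m: −αΔT+βΔS = −(1.8 × 10⁻⁴)(+2.0)+(7.8 × 10⁻⁴)(+0.73) = 2.1 × 10⁻⁴ → stable
  171–198 m: −αΔT+βΔS = −(1.8 × 10⁻⁴)(-4.2)+(7.8 × 10⁻⁴)(-0.76) = 1.6 × 10⁻⁴ → stable
  198–258 m: −αΔT+βΔS = −(1.8 × 10⁻⁴)(-2.6)+(7.8 × 10⁻⁴)(+2.38) = 2.3 × 10⁻³ → stable
Every interval has Δρ > 0: the column is stably stratified throughout.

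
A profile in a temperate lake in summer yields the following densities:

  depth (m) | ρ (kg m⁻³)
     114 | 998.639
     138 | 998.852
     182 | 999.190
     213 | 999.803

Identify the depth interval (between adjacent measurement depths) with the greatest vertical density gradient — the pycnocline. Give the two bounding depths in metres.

182–213 m

Compute the density gradient over each adjacent pair:
  114–138 m: Δρ/Δz = 0.213/24 = 8.9 × 10⁻³ kg m⁻⁴
  138–182 m: Δρ/Δz = 0.338/44 = 7.7 × 10⁻³ kg m⁻⁴
  182–213 m: Δρ/Δz = 0.613/31 = 0.020 kg m⁻⁴
The largest gradient is in the 182–213 m interval — the pycnocline.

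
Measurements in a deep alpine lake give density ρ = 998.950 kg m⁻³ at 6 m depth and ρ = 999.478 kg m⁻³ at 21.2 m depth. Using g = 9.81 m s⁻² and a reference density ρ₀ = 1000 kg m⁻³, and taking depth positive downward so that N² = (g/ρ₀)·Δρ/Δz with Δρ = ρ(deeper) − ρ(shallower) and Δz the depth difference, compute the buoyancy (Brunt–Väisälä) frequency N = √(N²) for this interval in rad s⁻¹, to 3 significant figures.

Δρ = 999.478 − 998.950 = 0.528 kg m⁻³ over Δz = 21.2 − 6 = 15.2 m.
N² = (9.81/1000) × (0.528/15.2) = 3.4077 × 10⁻⁴ s⁻².
N = √(3.4077 × 10⁻⁴) = 0.018460 rad s⁻¹ ≈ 0.0185 rad s⁻¹.

0.0185 rad s⁻¹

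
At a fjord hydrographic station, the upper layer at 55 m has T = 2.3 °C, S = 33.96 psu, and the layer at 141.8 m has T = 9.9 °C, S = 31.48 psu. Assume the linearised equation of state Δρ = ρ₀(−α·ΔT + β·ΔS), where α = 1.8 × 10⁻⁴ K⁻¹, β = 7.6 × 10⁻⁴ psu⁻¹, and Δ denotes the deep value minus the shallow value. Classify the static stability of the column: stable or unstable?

ΔT = 9.9 − 2.3 = +7.6 K and ΔS = 31.48 − 33.96 = -2.48 psu (deep − shallow).
−αΔT = -1.368 × 10⁻³; βΔS = -1.8848 × 10⁻³; sum Δρ/ρ₀ = -3.2528 × 10⁻³.
Δρ/ρ₀ < 0, so Δρ < 0: deeper water is lighter → statically unstable; the column would overturn.

unstable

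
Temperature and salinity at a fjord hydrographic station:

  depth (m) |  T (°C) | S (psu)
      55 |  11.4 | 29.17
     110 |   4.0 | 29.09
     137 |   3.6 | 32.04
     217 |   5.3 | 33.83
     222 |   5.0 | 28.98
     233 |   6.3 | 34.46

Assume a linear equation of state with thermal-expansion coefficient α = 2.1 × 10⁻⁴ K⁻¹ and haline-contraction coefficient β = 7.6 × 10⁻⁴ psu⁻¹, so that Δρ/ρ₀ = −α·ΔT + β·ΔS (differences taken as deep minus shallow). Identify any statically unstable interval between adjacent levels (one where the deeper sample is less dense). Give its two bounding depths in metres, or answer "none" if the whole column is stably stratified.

217–222 m

Evaluate Δρ/ρ₀ = −αΔT + βΔS across each adjacent pair:
  55–110 m: −αΔT+βΔS = −(2.1 × 10⁻⁴)(-7.4)+(7.6 × 10⁻⁴)(-0.08) = 1.5 × 10⁻³ → stable
  110–137 m: −αΔT+βΔS = −(2.1 × 10⁻⁴)(-0.4)+(7.6 × 10⁻⁴)(+2.95) = 2.3 × 10⁻³ → stable
  137–217 m: −αΔT+βΔS = −(2.1 × 10⁻⁴)(+1.7)+(7.6 × 10⁻⁴)(+1.79) = 1.0 × 10⁻³ → stable
  217–222 m: −αΔT+βΔS = −(2.1 × 10⁻⁴)(-0.3)+(7.6 × 10⁻⁴)(-4.85) = -3.6 × 10⁻³ → UNSTABLE
  222–233 m: −αΔT+βΔS = −(2.1 × 10⁻⁴)(+1.3)+(7.6 × 10⁻⁴)(+5.48) = 3.9 × 10⁻³ → stable
The 217–222 m interval has Δρ < 0: lighter water underlies denser water.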